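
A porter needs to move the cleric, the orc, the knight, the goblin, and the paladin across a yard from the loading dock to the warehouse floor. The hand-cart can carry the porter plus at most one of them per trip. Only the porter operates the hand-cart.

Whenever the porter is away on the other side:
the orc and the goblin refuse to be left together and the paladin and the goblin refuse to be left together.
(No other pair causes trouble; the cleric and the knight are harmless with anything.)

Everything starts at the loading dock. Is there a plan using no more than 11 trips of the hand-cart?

Yes — this plan uses 11 crossings (≤ 11):
1. Porter goes to the warehouse floor with the goblin.  [the loading dock: the cleric, the knight, the orc, the paladin | the warehouse floor: the goblin]
2. Porter goes back to the loading dock alone.  [the loading dock: the cleric, the knight, the orc, the paladin | the warehouse floor: the goblin]
3. Porter goes to the warehouse floor with the cleric.  [the loading dock: the knight, the orc, the paladin | the warehouse floor: the cleric, the goblin]
4. Porter goes back to the loading dock alone.  [the loading dock: the knight, the orc, the paladin | the warehouse floor: the cleric, the goblin]
5. Porter goes to the warehouse floor with the orc.  [the loading dock: the knight, the paladin | the warehouse floor: the cleric, the goblin, the orc]
6. Porter goes back to the loading dock with the goblin.  [the loading dock: the goblin, the knight, the paladin | the warehouse floor: the cleric, the orc]
7. Porter goes to the warehouse floor with the paladin.  [the loading dock: the goblin, the knight | the warehouse floor: the cleric, the orc, the paladin]
8. Porter goes back to the loading dock alone.  [the loading dock: the goblin, the knight | the warehouse floor: the cleric, the orc, the paladin]
9. Porter goes to the warehouse floor with the knight.  [the loading dock: the goblin | the warehouse floor: the cleric, the knight, the orc, the paladin]
10. Porter goes back to the loading dock alone.  [the loading dock: the goblin | the warehouse floor: the cleric, the knight, the orc, the paladin]
11. Porter goes to the warehouse floor with the goblin.  [the loading dock: — | the warehouse floor: the cleric, the goblin, the knight, the orc, the paladin]

Yes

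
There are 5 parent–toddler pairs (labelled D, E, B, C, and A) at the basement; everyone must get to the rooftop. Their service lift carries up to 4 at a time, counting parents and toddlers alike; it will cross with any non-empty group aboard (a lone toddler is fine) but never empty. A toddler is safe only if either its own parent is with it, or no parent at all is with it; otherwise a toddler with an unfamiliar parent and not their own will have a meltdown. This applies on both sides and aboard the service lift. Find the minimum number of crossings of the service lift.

Counting alone: each trip to the rooftop takes at most 4 across and each return brings at least 1 back, so after t trips out (and t−1 returns) at most 4t − (t−1) of the 10 are across; that first reaches 10 at t = 3, so at least 5 crossings are needed.
The safety rule pushes this higher. Following every safe sequence of crossings, the most of the 10 that can be at the rooftop as the service lift arrives there on crossing 5 is 9 — never all 10.
So no plan with fewer than 7 crossings exists, and this one achieves 7:
1. parent D and toddler D cross → the rooftop.
2. parent D crosses ← the basement.
3. toddler A, toddler B, toddler C, and toddler E cross → the rooftop.
4. toddler D crosses ← the basement.
5. parent A, parent B, parent C, and parent E cross → the rooftop.
6. parent E and toddler E cross ← the basement.
7. parent D, parent E, toddler D, and toddler E cross → the rooftop.

7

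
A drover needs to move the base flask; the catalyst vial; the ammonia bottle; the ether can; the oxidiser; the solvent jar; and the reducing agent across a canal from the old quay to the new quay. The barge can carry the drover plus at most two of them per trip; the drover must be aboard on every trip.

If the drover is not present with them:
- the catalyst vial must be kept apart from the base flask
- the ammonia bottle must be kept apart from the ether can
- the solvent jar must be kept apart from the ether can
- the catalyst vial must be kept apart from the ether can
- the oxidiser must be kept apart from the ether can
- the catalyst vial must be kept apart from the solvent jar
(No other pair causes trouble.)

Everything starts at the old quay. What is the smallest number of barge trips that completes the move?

11

Counting alone: the drover can take at most 2 across per trip to the new quay, so moving all 7 needs at least 4 loaded trips out, with a return between consecutive ones — at least 7 crossings.
The safety rule pushes this higher. Following every safe sequence of crossings, the most of the 7 that can be at the new quay as the barge arrives there on crossings 7, 9 is 5, 6 respectively — never all 7.
So no plan with fewer than 11 crossings exists, and this one achieves 11:
1. Drover goes to the new quay with the catalyst vial and the ether can.  [the old quay: the ammonia bottle, the base flask, the oxidiser, the reducing agent, the solvent jar | the new quay: the catalyst vial, the ether can]
2. Drover goes back to the old quay with the catalyst vial.  [the old quay: the ammonia bottle, the base flask, the catalyst vial, the oxidiser, the reducing agent, the solvent jar | the new quay: the ether can]
3. Drover goes to the new quay with the base flask and the catalyst vial.  [the old quay: the ammonia bottle, the oxidiser, the reducing agent, the solvent jar | the new quay: the base flask, the catalyst vial, the ether can]
4. Drover goes back to the old quay with the catalyst vial.  [the old quay: the ammonia bottle, the catalyst vial, the oxidiser, the reducing agent, the solvent jar | the new quay: the base flask, the ether can]
5. Drover goes to the new quay with the catalyst vial and the reducing agent.  [the old quay: the ammonia bottle, the oxidiser, the solvent jar | the new quay: the base flask, the catalyst vial, the ether can, the reducing agent]
6. Drover goes back to the old quay with the catalyst vial.  [the old quay: the ammonia bottle, the catalyst vial, the oxidiser, the solvent jar | the new quay: the base flask, the ether can, the reducing agent]
7. Drover goes to the new quay with the ammonia bottle and the solvent jar.  [the old quay: the catalyst vial, the oxidiser | the new quay: the ammonia bottle, the base flask, the ether can, the reducing agent, the solvent jar]
8. Drover goes back to the old quay with the ether can.  [the old quay: the catalyst vial, the ether can, the oxidiser | the new quay: the ammonia bottle, the base flask, the reducing agent, the solvent jar]
9. Drover goes to the new quay with the catalyst vial and the oxidiser.  [the old quay: the ether can | the new quay: the ammonia bottle, the base flask, the catalyst vial, the oxidiser, the reducing agent, the solvent jar]
10. Drover goes back to the old quay with the catalyst vial.  [the old quay: the catalyst vial, the ether can | the new quay: the ammonia bottle, the base flask, the oxidiser, the reducing agent, the solvent jar]
11. Drover goes to the new quay with the catalyst vial and the ether can.  [the old quay: — | the new quay: the ammonia bottle, the base flask, the catalyst vial, the ether can, the oxidiser, the reducing agent, the solvent jar]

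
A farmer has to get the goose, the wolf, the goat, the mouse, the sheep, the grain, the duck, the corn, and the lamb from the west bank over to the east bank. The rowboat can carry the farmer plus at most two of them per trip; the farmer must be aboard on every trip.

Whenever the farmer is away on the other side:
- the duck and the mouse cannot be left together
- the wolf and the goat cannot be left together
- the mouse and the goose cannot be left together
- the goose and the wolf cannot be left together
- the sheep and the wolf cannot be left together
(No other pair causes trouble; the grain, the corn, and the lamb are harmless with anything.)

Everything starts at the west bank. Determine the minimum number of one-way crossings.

11

Counting alone: the farmer can take at most 2 across per trip to the east bank, so moving all 9 needs at least 5 loaded trips out, with a return between consecutive ones — at least 9 crossings.
The safety rule pushes this higher. Following every safe sequence of crossings, the most of the 9 that can be at the east bank as the rowboat arrives there on crossing 9 is 8 — never all 9.
So no plan with fewer than 11 crossings exists, and this one achieves 11:
1. Farmer goes to the east bank with the mouse and the wolf.  [the west bank: the corn, the duck, the goat, the goose, the grain, the lamb, the sheep | the east bank: the mouse, the wolf]
2. Farmer goes back to the west bank alone.  [the west bank: the corn, the duck, the goat, the goose, the grain, the lamb, the sheep | the east bank: the mouse, the wolf]
3. Farmer goes to the east bank with the goat.  [the west bank: the corn, the duck, the goose, the grain, the lamb, the sheep | the east bank: the goat, the mouse, the wolf]
4. Farmer goes back to the west bank with the wolf.  [the west bank: the corn, the duck, the goose, the grain, the lamb, the sheep, the wolf | the east bank: the goat, the mouse]
5. Farmer goes to the east bank with the goose and the sheep.  [the west bank: the corn, the duck, the grain, the lamb, the wolf | the east bank: the goat, the goose, the mouse, the sheep]
6. Farmer goes back to the west bank with the mouse.  [the west bank: the corn, the duck, the grain, the lamb, the mouse, the wolf | the east bank: the goat, the goose, the sheep]
7. Farmer goes to the east bank with the duck and the grain.  [the west bank: the corn, the lamb, the mouse, the wolf | the east bank: the duck, the goat, the goose, the grain, the sheep]
8. Farmer goes back to the west bank alone.  [the west bank: the corn, the lamb, the mouse, the wolf | the east bank: the duck, the goat, the goose, the grain, the sheep]
9. Farmer goes to the east bank with the corn and the lamb.  [the west bank: the mouse, the wolf | the east bank: the corn, the duck, the goat, the goose, the grain, the lamb, the sheep]
10. Farmer goes back to the west bank alone.  [the west bank: the mouse, the wolf | the east bank: the corn, the duck, the goat, the goose, the grain, the lamb, the sheep]
11. Farmer goes to the east bank with the mouse and the wolf.  [the west bank: — | the east bank: the corn, the duck, the goat, the goose, the grain, the lamb, the mouse, the sheep, the wolf]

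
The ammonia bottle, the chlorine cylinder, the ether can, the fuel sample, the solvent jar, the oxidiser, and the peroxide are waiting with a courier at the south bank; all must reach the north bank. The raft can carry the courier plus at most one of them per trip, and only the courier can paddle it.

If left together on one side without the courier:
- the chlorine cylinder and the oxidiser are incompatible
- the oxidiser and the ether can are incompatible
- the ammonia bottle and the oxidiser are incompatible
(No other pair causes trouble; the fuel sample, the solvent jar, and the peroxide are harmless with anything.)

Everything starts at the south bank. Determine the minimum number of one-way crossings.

impossible

Following every safe sequence of crossings from the start, the most of the 7 that can be at the north bank as the raft arrives there on crossings 1, 3, 5, 7, 9 is 1, 2, 3, 4, 5 respectively; the best ever achieved is 5 of 7.
From crossing 11 on, no configuration arises that was not already reachable earlier: only 72 distinct safe configurations (who is on which side, and where the raft is) can ever be reached, none of them has everyone across, and every continuation just revisits them. So no valid plan exists.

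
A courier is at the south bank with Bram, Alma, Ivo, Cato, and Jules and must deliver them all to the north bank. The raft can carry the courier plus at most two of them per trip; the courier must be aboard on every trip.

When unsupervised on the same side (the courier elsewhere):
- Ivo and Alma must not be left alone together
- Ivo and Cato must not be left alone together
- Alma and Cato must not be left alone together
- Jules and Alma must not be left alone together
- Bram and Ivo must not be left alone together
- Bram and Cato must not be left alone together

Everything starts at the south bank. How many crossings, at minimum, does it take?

Whatever the first load, the items left behind include a forbidden pair without the courier. No opening move is safe, so no plan exists.

impossible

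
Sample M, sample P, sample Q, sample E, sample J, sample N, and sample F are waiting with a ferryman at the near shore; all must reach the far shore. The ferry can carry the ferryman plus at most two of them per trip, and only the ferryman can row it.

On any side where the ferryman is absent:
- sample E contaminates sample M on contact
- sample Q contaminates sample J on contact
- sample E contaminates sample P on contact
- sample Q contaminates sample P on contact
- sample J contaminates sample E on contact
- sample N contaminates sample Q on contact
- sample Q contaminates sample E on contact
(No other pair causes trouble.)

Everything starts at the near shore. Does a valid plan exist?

Yes

1. Ferryman goes to the far shore with sample E and sample Q.
2. Ferryman goes back to the near shore with sample Q.
3. Ferryman goes to the far shore with sample M and sample Q.
4. Ferryman goes back to the near shore with sample E.
5. Ferryman goes to the far shore with sample J and sample P.
6. Ferryman goes back to the near shore with sample Q.
7. Ferryman goes to the far shore with sample N and sample Q.
8. Ferryman goes back to the near shore with sample Q.
9. Ferryman goes to the far shore with sample F and sample Q.
10. Ferryman goes back to the near shore with sample Q.
11. Ferryman goes to the far shore with sample E and sample Q.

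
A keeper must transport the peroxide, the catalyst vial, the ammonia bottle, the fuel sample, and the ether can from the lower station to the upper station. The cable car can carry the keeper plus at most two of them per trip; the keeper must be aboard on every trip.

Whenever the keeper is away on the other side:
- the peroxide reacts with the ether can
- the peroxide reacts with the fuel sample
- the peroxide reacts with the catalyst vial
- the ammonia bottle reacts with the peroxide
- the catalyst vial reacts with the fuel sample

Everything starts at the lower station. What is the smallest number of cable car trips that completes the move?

Counting alone: the keeper can take at most 2 across per trip to the upper station, so moving all 5 needs at least 3 loaded trips out, with a return between consecutive ones — at least 5 crossings.
The safety rule pushes this higher. Following every safe sequence of crossings, the most of the 5 that can be at the upper station as the cable car arrives there on crossing 5 is 4 — never all 5.
So no plan with fewer than 7 crossings exists, and this one achieves 7:
1. Keeper goes to the upper station with the catalyst vial and the peroxide.  [the lower station: the ammonia bottle, the ether can, the fuel sample | the upper station: the catalyst vial, the peroxide]
2. Keeper goes back to the lower station with the peroxide.  [the lower station: the ammonia bottle, the ether can, the fuel sample, the peroxide | the upper station: the catalyst vial]
3. Keeper goes to the upper station with the ammonia bottle and the peroxide.  [the lower station: the ether can, the fuel sample | the upper station: the ammonia bottle, the catalyst vial, the peroxide]
4. Keeper goes back to the lower station with the peroxide.  [the lower station: the ether can, the fuel sample, the peroxide | the upper station: the ammonia bottle, the catalyst vial]
5. Keeper goes to the upper station with the ether can and the peroxide.  [the lower station: the fuel sample | the upper station: the ammonia bottle, the catalyst vial, the ether can, the peroxide]
6. Keeper goes back to the lower station with the peroxide.  [the lower station: the fuel sample, the peroxide | the upper station: the ammonia bottle, the catalyst vial, the ether can]
7. Keeper goes to the upper station with the fuel sample and the peroxide.  [the lower station: — | the upper station: the ammonia bottle, the catalyst vial, the ether can, the fuel sample, the peroxide]

7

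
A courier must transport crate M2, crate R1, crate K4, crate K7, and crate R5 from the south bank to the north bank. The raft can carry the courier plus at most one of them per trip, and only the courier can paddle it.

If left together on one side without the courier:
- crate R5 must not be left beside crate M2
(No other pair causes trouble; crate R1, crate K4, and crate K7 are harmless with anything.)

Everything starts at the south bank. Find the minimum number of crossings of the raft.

Counting alone: the courier can take at most 1 across per trip to the north bank, so moving all 5 needs at least 5 loaded trips out, with a return between consecutive ones — at least 9 crossings.
The plan below uses exactly 9 crossings, so it is optimal:
1. Courier goes to the north bank with crate M2.  [the south bank: crate K4, crate K7, crate R1, crate R5 | the north bank: crate M2]
2. Courier goes back to the south bank alone.  [the south bank: crate K4, crate K7, crate R1, crate R5 | the north bank: crate M2]
3. Courier goes to the north bank with crate R1.  [the south bank: crate K4, crate K7, crate R5 | the north bank: crate M2, crate R1]
4. Courier goes back to the south bank alone.  [the south bank: crate K4, crate K7, crate R5 | the north bank: crate M2, crate R1]
5. Courier goes to the north bank with crate K4.  [the south bank: crate K7, crate R5 | the north bank: crate K4, crate M2, crate R1]
6. Courier goes back to the south bank alone.  [the south bank: crate K7, crate R5 | the north bank: crate K4, crate M2, crate R1]
7. Courier goes to the north bank with crate K7.  [the south bank: crate R5 | the north bank: crate K4, crate K7, crate M2, crate R1]
8. Courier goes back to the south bank alone.  [the south bank: crate R5 | the north bank: crate K4, crate K7, crate M2, crate R1]
9. Courier goes to the north bank with crate R5.  [the south bank: — | the north bank: crate K4, crate K7, crate M2, crate R1, crate R5]

9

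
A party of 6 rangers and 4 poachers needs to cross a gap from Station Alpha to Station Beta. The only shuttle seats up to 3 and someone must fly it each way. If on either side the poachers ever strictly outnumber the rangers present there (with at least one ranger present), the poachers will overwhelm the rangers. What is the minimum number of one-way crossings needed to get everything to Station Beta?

Counting alone: each trip to Station Beta takes at most 3 across and each return brings at least 1 back, so after t trips out (and t−1 returns) at most 3t − (t−1) of the 10 are across; that first reaches 10 at t = 5, so at least 9 crossings are needed.
The plan below uses exactly 9 crossings, so it is optimal:
1. 2 poachers → Station Beta.  (Station Alpha: 6R 2P; Station Beta: 0R 2P)
2. 1 poacher ← Station Alpha.  (Station Alpha: 6R 3P; Station Beta: 0R 1P)
3. 3 poachers → Station Beta.  (Station Alpha: 6R 0P; Station Beta: 0R 4P)
4. 1 poacher ← Station Alpha.  (Station Alpha: 6R 1P; Station Beta: 0R 3P)
5. 3 rangers → Station Beta.  (Station Alpha: 3R 1P; Station Beta: 3R 3P)
6. 1 poacher ← Station Alpha.  (Station Alpha: 3R 2P; Station Beta: 3R 2P)
7. 1 ranger and 2 poachers → Station Beta.  (Station Alpha: 2R 0P; Station Beta: 4R 4P)
8. 1 poacher ← Station Alpha.  (Station Alpha: 2R 1P; Station Beta: 4R 3P)
9. 2 rangers and 1 poacher → Station Beta.  (Station Alpha: 0R 0P; Station Beta: 6R 4P)

9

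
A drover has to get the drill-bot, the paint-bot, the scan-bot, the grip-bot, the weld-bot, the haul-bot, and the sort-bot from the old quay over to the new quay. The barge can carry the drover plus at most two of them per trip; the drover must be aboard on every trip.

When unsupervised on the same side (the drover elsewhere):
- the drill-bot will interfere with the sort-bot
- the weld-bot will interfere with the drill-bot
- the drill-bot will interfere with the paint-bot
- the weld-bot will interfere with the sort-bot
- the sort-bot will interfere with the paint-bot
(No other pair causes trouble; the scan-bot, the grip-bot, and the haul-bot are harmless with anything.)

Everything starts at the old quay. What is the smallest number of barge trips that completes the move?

Counting alone: the drover can take at most 2 across per trip to the new quay, so moving all 7 needs at least 4 loaded trips out, with a return between consecutive ones — at least 7 crossings.
The safety rule pushes this higher. Following every safe sequence of crossings, the most of the 7 that can be at the new quay as the barge arrives there on crossings 7, 9 is 5, 6 respectively — never all 7.
So no plan with fewer than 11 crossings exists, and this one achieves 11:
1. Drover goes to the new quay with the drill-bot and the sort-bot.  [the old quay: the grip-bot, the haul-bot, the paint-bot, the scan-bot, the weld-bot | the new quay: the drill-bot, the sort-bot]
2. Drover goes back to the old quay with the drill-bot.  [the old quay: the drill-bot, the grip-bot, the haul-bot, the paint-bot, the scan-bot, the weld-bot | the new quay: the sort-bot]
3. Drover goes to the new quay with the drill-bot and the scan-bot.  [the old quay: the grip-bot, the haul-bot, the paint-bot, the weld-bot | the new quay: the drill-bot, the scan-bot, the sort-bot]
4. Drover goes back to the old quay with the drill-bot.  [the old quay: the drill-bot, the grip-bot, the haul-bot, the paint-bot, the weld-bot | the new quay: the scan-bot, the sort-bot]
5. Drover goes to the new quay with the drill-bot and the grip-bot.  [the old quay: the haul-bot, the paint-bot, the weld-bot | the new quay: the drill-bot, the grip-bot, the scan-bot, the sort-bot]
6. Drover goes back to the old quay with the drill-bot.  [the old quay: the drill-bot, the haul-bot, the paint-bot, the weld-bot | the new quay: the grip-bot, the scan-bot, the sort-bot]
7. Drover goes to the new quay with the drill-bot and the haul-bot.  [the old quay: the paint-bot, the weld-bot | the new quay: the drill-bot, the grip-bot, the haul-bot, the scan-bot, the sort-bot]
8. Drover goes back to the old quay with the drill-bot.  [the old quay: the drill-bot, the paint-bot, the weld-bot | the new quay: the grip-bot, the haul-bot, the scan-bot, the sort-bot]
9. Drover goes to the new quay with the paint-bot and the weld-bot.  [the old quay: the drill-bot | the new quay: the grip-bot, the haul-bot, the paint-bot, the scan-bot, the sort-bot, the weld-bot]
10. Drover goes back to the old quay with the sort-bot.  [the old quay: the drill-bot, the sort-bot | the new quay: the grip-bot, the haul-bot, the paint-bot, the scan-bot, the weld-bot]
11. Drover goes to the new quay with the drill-bot and the sort-bot.  [the old quay: — | the new quay: the drill-bot, the grip-bot, the haul-bot, the paint-bot, the scan-bot, the sort-bot, the weld-bot]

11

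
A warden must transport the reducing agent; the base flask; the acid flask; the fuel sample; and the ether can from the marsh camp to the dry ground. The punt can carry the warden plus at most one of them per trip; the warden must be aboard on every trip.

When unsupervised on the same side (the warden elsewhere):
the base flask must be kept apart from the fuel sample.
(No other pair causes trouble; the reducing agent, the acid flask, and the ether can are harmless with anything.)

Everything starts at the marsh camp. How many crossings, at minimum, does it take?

9

Counting alone: the warden can take at most 1 across per trip to the dry ground, so moving all 5 needs at least 5 loaded trips out, with a return between consecutive ones — at least 9 crossings.
The plan below uses exactly 9 crossings, so it is optimal:
1. Warden goes to the dry ground with the base flask.
2. Warden goes back to the marsh camp alone.
3. Warden goes to the dry ground with the reducing agent.
4. Warden goes back to the marsh camp alone.
5. Warden goes to the dry ground with the acid flask.
6. Warden goes back to the marsh camp alone.
7. Warden goes to the dry ground with the ether can.
8. Warden goes back to the marsh camp alone.
9. Warden goes to the dry ground with the fuel sample.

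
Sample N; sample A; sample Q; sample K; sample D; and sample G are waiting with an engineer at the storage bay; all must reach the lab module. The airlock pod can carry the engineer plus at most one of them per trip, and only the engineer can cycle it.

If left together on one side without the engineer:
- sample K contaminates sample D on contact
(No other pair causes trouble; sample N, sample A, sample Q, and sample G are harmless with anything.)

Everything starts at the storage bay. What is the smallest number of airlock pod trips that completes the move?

11

Counting alone: the engineer can take at most 1 across per trip to the lab module, so moving all 6 needs at least 6 loaded trips out, with a return between consecutive ones — at least 11 crossings.
The plan below uses exactly 11 crossings, so it is optimal:
1. Engineer goes to the lab module with sample K.  [the storage bay: sample A, sample D, sample G, sample N, sample Q | the lab module: sample K]
2. Engineer goes back to the storage bay alone.  [the storage bay: sample A, sample D, sample G, sample N, sample Q | the lab module: sample K]
3. Engineer goes to the lab module with sample N.  [the storage bay: sample A, sample D, sample G, sample Q | the lab module: sample K, sample N]
4. Engineer goes back to the storage bay alone.  [the storage bay: sample A, sample D, sample G, sample Q | the lab module: sample K, sample N]
5. Engineer goes to the lab module with sample A.  [the storage bay: sample D, sample G, sample Q | the lab module: sample A, sample K, sample N]
6. Engineer goes back to the storage bay alone.  [the storage bay: sample D, sample G, sample Q | the lab module: sample A, sample K, sample N]
7. Engineer goes to the lab module with sample Q.  [the storage bay: sample D, sample G | the lab module: sample A, sample K, sample N, sample Q]
8. Engineer goes back to the storage bay alone.  [the storage bay: sample D, sample G | the lab module: sample A, sample K, sample N, sample Q]
9. Engineer goes to the lab module with sample G.  [the storage bay: sample D | the lab module: sample A, sample G, sample K, sample N, sample Q]
10. Engineer goes back to the storage bay alone.  [the storage bay: sample D | the lab module: sample A, sample G, sample K, sample N, sample Q]
11. Engineer goes to the lab module with sample D.  [the storage bay: — | the lab module: sample A, sample D, sample G, sample K, sample N, sample Q]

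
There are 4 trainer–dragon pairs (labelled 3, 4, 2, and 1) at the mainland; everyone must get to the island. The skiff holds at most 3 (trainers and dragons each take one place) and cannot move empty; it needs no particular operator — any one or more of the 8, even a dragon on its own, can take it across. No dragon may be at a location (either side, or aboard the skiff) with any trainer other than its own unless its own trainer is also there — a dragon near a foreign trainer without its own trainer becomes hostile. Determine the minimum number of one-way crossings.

Counting alone: each trip to the island takes at most 3 across and each return brings at least 1 back, so after t trips out (and t−1 returns) at most 3t − (t−1) of the 8 are across; that first reaches 8 at t = 4, so at least 7 crossings are needed.
The safety rule pushes this higher. Following every safe sequence of crossings, the most of the 8 that can be at the island as the skiff arrives there on crossing 7 is 7 — never all 8.
So no plan with fewer than 9 crossings exists, and this one achieves 9:
1. dragon 3 and trainer 3 cross → the island.
2. trainer 3 crosses ← the mainland.
3. dragon 4, trainer 3, and trainer 4 cross → the island.
4. dragon 3 and trainer 3 cross ← the mainland.
5. trainer 1, trainer 2, and trainer 3 cross → the island.
6. dragon 4 crosses ← the mainland.
7. dragon 3 and dragon 4 cross → the island.
8. dragon 3 crosses ← the mainland.
9. dragon 1, dragon 2, and dragon 3 cross → the island.

9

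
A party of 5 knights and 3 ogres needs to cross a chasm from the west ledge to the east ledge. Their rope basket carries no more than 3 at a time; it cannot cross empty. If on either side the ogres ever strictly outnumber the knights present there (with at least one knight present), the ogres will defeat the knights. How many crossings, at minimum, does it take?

7

Counting alone: each trip to the east ledge takes at most 3 across and each return brings at least 1 back, so after t trips out (and t−1 returns) at most 3t − (t−1) of the 8 are across; that first reaches 8 at t = 4, so at least 7 crossings are needed.
The plan below uses exactly 7 crossings, so it is optimal:
1. 2 ogres → the east ledge.  (the west ledge: 5K 1O; the east ledge: 0K 2O)
2. 1 ogre ← the west ledge.  (the west ledge: 5K 2O; the east ledge: 0K 1O)
3. 2 knights and 1 ogre → the east ledge.  (the west ledge: 3K 1O; the east ledge: 2K 2O)
4. 1 ogre ← the west ledge.  (the west ledge: 3K 2O; the east ledge: 2K 1O)
5. 1 knight and 2 ogres → the east ledge.  (the west ledge: 2K 0O; the east ledge: 3K 3O)
6. 1 ogre ← the west ledge.  (the west ledge: 2K 1O; the east ledge: 3K 2O)
7. 2 knights and 1 ogre → the east ledge.  (the west ledge: 0K 0O; the east ledge: 5K 3O)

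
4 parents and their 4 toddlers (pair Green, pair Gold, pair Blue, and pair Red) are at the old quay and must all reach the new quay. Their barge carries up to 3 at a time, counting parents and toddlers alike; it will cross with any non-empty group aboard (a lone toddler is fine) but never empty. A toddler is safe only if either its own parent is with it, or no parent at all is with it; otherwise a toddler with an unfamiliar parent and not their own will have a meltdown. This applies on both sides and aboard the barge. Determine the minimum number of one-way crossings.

Counting alone: each trip to the new quay takes at most 3 across and each return brings at least 1 back, so after t trips out (and t−1 returns) at most 3t − (t−1) of the 8 are across; that first reaches 8 at t = 4, so at least 7 crossings are needed.
The safety rule pushes this higher. Following every safe sequence of crossings, the most of the 8 that can be at the new quay as the barge arrives there on crossing 7 is 7 — never all 8.
So no plan with fewer than 9 crossings exists, and this one achieves 9:
1. parent Green and toddler Green cross → the new quay.
2. parent Green crosses ← the old quay.
3. parent Gold, parent Green, and toddler Gold cross → the new quay.
4. parent Green and toddler Green cross ← the old quay.
5. parent Blue, parent Green, and parent Red cross → the new quay.
6. toddler Gold crosses ← the old quay.
7. toddler Gold and toddler Green cross → the new quay.
8. toddler Green crosses ← the old quay.
9. toddler Blue, toddler Green, and toddler Red cross → the new quay.

9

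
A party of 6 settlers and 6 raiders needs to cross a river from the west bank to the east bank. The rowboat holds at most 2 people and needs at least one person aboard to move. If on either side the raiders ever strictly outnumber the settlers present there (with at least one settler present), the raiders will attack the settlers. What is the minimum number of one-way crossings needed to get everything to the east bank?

Following every safe sequence of crossings from the start, the most of the 12 that can be at the east bank as the rowboat arrives there on crossings 1, 3, 5, 7, 9 is 2, 3, 4, 5, 6 respectively; the best ever achieved is 6 of 12.
From crossing 11 on, no configuration arises that was not already reachable earlier: only 15 distinct safe configurations (who is on which side, and where the rowboat is) can ever be reached, none of them has everyone across, and every continuation just revisits them. They are: 0 settlers + 0 raiders across (rowboat back at the start); 0 settlers + 1 raider across (rowboat there); 0 settlers + 1 raider across (rowboat back at the start); 0 settlers + 2 raiders across (rowboat there); 0 settlers + 2 raiders across (rowboat back at the start); 0 settlers + 3 raiders across (rowboat there); 0 settlers + 3 raiders across (rowboat back at the start); 0 settlers + 4 raiders across (rowboat there); 0 settlers + 4 raiders across (rowboat back at the start); 0 settlers + 5 raiders across (rowboat there); 0 settlers + 5 raiders across (rowboat back at the start); 0 settlers + 6 raiders across (rowboat there); 1 settler + 1 raider across (rowboat there); 1 settler + 1 raider across (rowboat back at the start); 2 settlers + 2 raiders across (rowboat there). So no valid plan exists.

impossible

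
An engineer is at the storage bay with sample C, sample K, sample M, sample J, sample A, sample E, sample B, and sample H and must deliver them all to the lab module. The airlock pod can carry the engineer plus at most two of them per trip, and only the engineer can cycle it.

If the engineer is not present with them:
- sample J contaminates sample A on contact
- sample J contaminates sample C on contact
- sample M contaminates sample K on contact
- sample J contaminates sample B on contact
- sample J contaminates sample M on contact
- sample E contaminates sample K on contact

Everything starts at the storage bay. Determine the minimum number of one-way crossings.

9

Counting alone: the engineer can take at most 2 across per trip to the lab module, so moving all 8 needs at least 4 loaded trips out, with a return between consecutive ones — at least 7 crossings.
The safety rule pushes this higher. Following every safe sequence of crossings, the most of the 8 that can be at the lab module as the airlock pod arrives there on crossing 7 is 6 — never all 8.
So no plan with fewer than 9 crossings exists, and this one achieves 9:
1. Engineer goes to the lab module with sample J and sample K.  [the storage bay: sample A, sample B, sample C, sample E, sample H, sample M | the lab module: sample J, sample K]
2. Engineer goes back to the storage bay alone.  [the storage bay: sample A, sample B, sample C, sample E, sample H, sample M | the lab module: sample J, sample K]
3. Engineer goes to the lab module with sample A and sample C.  [the storage bay: sample B, sample E, sample H, sample M | the lab module: sample A, sample C, sample J, sample K]
4. Engineer goes back to the storage bay with sample J.  [the storage bay: sample B, sample E, sample H, sample J, sample M | the lab module: sample A, sample C, sample K]
5. Engineer goes to the lab module with sample B and sample M.  [the storage bay: sample E, sample H, sample J | the lab module: sample A, sample B, sample C, sample K, sample M]
6. Engineer goes back to the storage bay with sample K.  [the storage bay: sample E, sample H, sample J, sample K | the lab module: sample A, sample B, sample C, sample M]
7. Engineer goes to the lab module with sample E and sample H.  [the storage bay: sample J, sample K | the lab module: sample A, sample B, sample C, sample E, sample H, sample M]
8. Engineer goes back to the storage bay alone.  [the storage bay: sample J, sample K | the lab module: sample A, sample B, sample C, sample E, sample H, sample M]
9. Engineer goes to the lab module with sample J and sample K.  [the storage bay: — | the lab module: sample A, sample B, sample C, sample E, sample H, sample J, sample K, sample M]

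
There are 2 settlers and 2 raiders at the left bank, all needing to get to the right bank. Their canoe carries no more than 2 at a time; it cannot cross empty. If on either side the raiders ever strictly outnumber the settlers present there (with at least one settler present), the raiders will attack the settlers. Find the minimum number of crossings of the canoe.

Counting alone: each trip to the right bank takes at most 2 across and each return brings at least 1 back, so after t trips out (and t−1 returns) at most 2t − (t−1) of the 4 are across; that first reaches 4 at t = 3, so at least 5 crossings are needed.
The plan below uses exactly 5 crossings, so it is optimal:
1. 2 raiders → the right bank.  (the left bank: 2S 0R; the right bank: 0S 2R)
2. 1 raider ← the left bank.  (the left bank: 2S 1R; the right bank: 0S 1R)
3. 2 settlers → the right bank.  (the left bank: 0S 1R; the right bank: 2S 1R)
4. 1 raider ← the left bank.  (the left bank: 0S 2R; the right bank: 2S 0R)
5. 2 raiders → the right bank.  (the left bank: 0S 0R; the right bank: 2S 2R)

5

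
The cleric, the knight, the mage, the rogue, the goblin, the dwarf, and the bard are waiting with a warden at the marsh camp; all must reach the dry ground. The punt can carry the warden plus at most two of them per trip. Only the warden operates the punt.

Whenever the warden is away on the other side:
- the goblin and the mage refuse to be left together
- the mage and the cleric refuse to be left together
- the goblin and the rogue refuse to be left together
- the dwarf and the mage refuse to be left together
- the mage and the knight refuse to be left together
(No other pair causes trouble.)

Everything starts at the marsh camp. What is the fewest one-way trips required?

Counting alone: the warden can take at most 2 across per trip to the dry ground, so moving all 7 needs at least 4 loaded trips out, with a return between consecutive ones — at least 7 crossings.
The safety rule pushes this higher. Following every safe sequence of crossings, the most of the 7 that can be at the dry ground as the punt arrives there on crossing 7 is 6 — never all 7.
So no plan with fewer than 9 crossings exists, and this one achieves 9:
1. Warden goes to the dry ground with the mage and the rogue.  [the marsh camp: the bard, the cleric, the dwarf, the goblin, the knight | the dry ground: the mage, the rogue]
2. Warden goes back to the marsh camp alone.  [the marsh camp: the bard, the cleric, the dwarf, the goblin, the knight | the dry ground: the mage, the rogue]
3. Warden goes to the dry ground with the bard.  [the marsh camp: the cleric, the dwarf, the goblin, the knight | the dry ground: the bard, the mage, the rogue]
4. Warden goes back to the marsh camp alone.  [the marsh camp: the cleric, the dwarf, the goblin, the knight | the dry ground: the bard, the mage, the rogue]
5. Warden goes to the dry ground with the cleric and the knight.  [the marsh camp: the dwarf, the goblin | the dry ground: the bard, the cleric, the knight, the mage, the rogue]
6. Warden goes back to the marsh camp with the mage.  [the marsh camp: the dwarf, the goblin, the mage | the dry ground: the bard, the cleric, the knight, the rogue]
7. Warden goes to the dry ground with the dwarf and the mage.  [the marsh camp: the goblin | the dry ground: the bard, the cleric, the dwarf, the knight, the mage, the rogue]
8. Warden goes back to the marsh camp with the mage.  [the marsh camp: the goblin, the mage | the dry ground: the bard, the cleric, the dwarf, the knight, the rogue]
9. Warden goes to the dry ground with the goblin and the mage.  [the marsh camp: — | the dry ground: the bard, the cleric, the dwarf, the goblin, the knight, the mage, the rogue]

9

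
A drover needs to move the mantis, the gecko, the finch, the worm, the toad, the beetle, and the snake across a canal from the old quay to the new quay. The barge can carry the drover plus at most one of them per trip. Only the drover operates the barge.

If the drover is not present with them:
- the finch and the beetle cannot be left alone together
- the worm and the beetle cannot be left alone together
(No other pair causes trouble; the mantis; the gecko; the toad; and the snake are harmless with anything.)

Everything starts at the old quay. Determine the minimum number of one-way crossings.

15

Counting alone: the drover can take at most 1 across per trip to the new quay, so moving all 7 needs at least 7 loaded trips out, with a return between consecutive ones — at least 13 crossings.
The safety rule pushes this higher. Following every safe sequence of crossings, the most of the 7 that can be at the new quay as the barge arrives there on crossing 13 is 6 — never all 7.
So no plan with fewer than 15 crossings exists, and this one achieves 15:
1. Drover goes to the new quay with the beetle.
2. Drover goes back to the old quay alone.
3. Drover goes to the new quay with the mantis.
4. Drover goes back to the old quay alone.
5. Drover goes to the new quay with the gecko.
6. Drover goes back to the old quay alone.
7. Drover goes to the new quay with the finch.
8. Drover goes back to the old quay with the beetle.
9. Drover goes to the new quay with the worm.
10. Drover goes back to the old quay alone.
11. Drover goes to the new quay with the toad.
12. Drover goes back to the old quay alone.
13. Drover goes to the new quay with the snake.
14. Drover goes back to the old quay alone.
15. Drover goes to the new quay with the beetle.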